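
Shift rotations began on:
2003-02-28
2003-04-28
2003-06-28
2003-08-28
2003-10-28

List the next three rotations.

Gaps: 59, 61, 61, 61 days — not constant. Every event is on the 28th of the month.
Pattern: the 28th of every 2 months.
December 2003: 2003-12-28.
February 2004: 2004-02-28.
April 2004: 2004-04-28.

2003-12-28, 2004-02-28, 2004-04-28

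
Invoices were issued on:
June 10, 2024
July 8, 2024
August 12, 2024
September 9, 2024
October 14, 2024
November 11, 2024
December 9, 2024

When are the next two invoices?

January 13, 2025; February 10, 2025

These are Mondays at 28- or 35-day spacing (28, 35, 28, 35, 28, 28).
The pattern: 2nd Monday of the month.
2nd Monday of January 2025: January 13, 2025.
2nd Monday of February 2025: February 10, 2025.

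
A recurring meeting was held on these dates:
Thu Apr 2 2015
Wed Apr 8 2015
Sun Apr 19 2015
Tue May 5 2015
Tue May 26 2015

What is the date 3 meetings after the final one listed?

Intervals are 6, 11, 16, 21 days — an arithmetic progression with common difference 5.
Next gap: 26 days. Tue May 26 2015 + 26 days = Sun Jun 21 2015.
Next gap: 31 days. Sun Jun 21 2015 + 31 days = Wed Jul 22 2015.
Next gap: 36 days. Wed Jul 22 2015 + 36 days = Thu Aug 27 2015.

Thu Aug 27 2015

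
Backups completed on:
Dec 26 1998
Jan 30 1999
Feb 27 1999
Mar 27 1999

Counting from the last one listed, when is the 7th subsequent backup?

Oct 30 1999

Every date is a Saturday; gaps 35, 28, 28 days.
Each is the last Saturday of its month (at least one falls on the 29th or later, ruling out '4th Saturday').
Last Saturday of April 1999: Apr 24 1999.
Last Saturday of May 1999: May 29 1999.
June 1999 ends with Saturday Jun 26 1999.
July 1999 ends with Saturday Jul 31 1999.
August 1999 ends with Saturday Aug 28 1999.
Last Saturday of September 1999: Sep 25 1999.
Last Saturday of October 1999: Oct 30 1999.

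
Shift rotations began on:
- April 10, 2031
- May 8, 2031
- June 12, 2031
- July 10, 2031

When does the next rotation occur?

August 14, 2031

All dates are Thursdays, 28, 35, 28 days apart.
Specifically, the 2nd Thursday of each month.
2nd Thursday of August 2031: August 14, 2031.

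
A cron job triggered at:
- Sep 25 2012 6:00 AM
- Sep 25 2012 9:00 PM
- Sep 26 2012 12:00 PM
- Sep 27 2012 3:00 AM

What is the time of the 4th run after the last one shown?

Spacing: 15, 15, 15 h — constant 15 h.
Sep 27 2012 3:00 AM + 15 h = Sep 27 2012 6:00 PM.
Sep 27 2012 6:00 PM + 15 h = Sep 28 2012 9:00 AM.
Sep 28 2012 9:00 AM + 15 h = Sep 29 2012 12:00 AM.
Sep 29 2012 12:00 AM + 15 h = Sep 29 2012 3:00 PM.

Sep 29 2012 3:00 PM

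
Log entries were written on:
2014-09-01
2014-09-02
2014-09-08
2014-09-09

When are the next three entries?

The gap pattern 1, 6, 1 repeats every 2 events.
These are the Mondays and Tuesdays of each week.
Next Monday: 2014-09-15.
The following Tuesday is 2014-09-16.
The following Monday is 2014-09-22.

2014-09-15, 2014-09-16, 2014-09-22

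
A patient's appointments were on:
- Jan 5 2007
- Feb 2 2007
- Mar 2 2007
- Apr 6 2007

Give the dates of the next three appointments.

May 4 2007, Jun 1 2007, Jul 6 2007

Gaps: 28, 28, 35 days — a mix of 28 and 35. Every date is a Friday.
Each is the 1st Friday of its month.
May 2007 — 1st Friday is May 4 2007.
June 2007 — 1st Friday is Jun 1 2007.
1st Friday of July 2007: Jul 6 2007.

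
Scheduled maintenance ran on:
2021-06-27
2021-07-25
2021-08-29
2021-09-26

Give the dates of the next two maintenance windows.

2021-10-31, 2021-11-28

All Sundays; the gaps (28, 35, 28) vary with month length.
This is the last Sunday of each month.
Last Sunday of October 2021: 2021-10-31.
Last Sunday of November 2021: 2021-11-28.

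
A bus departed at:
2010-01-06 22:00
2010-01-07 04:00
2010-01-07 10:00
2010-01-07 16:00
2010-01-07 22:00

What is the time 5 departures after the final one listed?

Gaps: 6, 6, 6, 6 hours — each event is 6 hours after the previous one.
2010-01-07 22:00 + 6 h = 2010-01-08 04:00.
2010-01-08 04:00 + 6 h = 2010-01-08 10:00.
2010-01-08 10:00 + 6 h = 2010-01-08 16:00.
2010-01-08 16:00 + 6 h = 2010-01-08 22:00.
2010-01-08 22:00 + 6 h = 2010-01-09 04:00.

2010-01-09 04:00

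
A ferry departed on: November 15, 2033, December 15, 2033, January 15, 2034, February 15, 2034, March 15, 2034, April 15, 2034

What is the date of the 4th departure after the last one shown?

The day-of-month is always 15 (30, 31, 31, 28, 31 days between events).
So this recurs on the 15th of each month.
May 2034: May 15, 2034.
Next: June 2034 → June 15, 2034.
Next: July 2034 → July 15, 2034.
August 2034: August 15, 2034.

August 15, 2034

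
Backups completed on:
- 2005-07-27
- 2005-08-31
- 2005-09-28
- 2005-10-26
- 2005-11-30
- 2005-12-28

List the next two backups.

2006-01-25, 2006-02-22

All Wednesdays; the gaps (35, 28, 28, 35, 28) vary with month length.
This is the last Wednesday of each month.
January 2006 ends with Wednesday 2006-01-25.
Last Wednesday of February 2006: 2006-02-22.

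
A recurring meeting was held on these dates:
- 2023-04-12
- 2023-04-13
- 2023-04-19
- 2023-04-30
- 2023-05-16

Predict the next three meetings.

Gaps: 1, 6, 11, 16 days — each gap is 5 larger than the previous one.
Next gap: 21 days. 2023-05-16 + 21 days = 2023-06-06.
Next gap: 26 days. 2023-06-06 + 26 days = 2023-07-02.
Next gap: 31 days. 2023-07-02 + 31 days = 2023-08-02.

2023-06-06, 2023-07-02, 2023-08-02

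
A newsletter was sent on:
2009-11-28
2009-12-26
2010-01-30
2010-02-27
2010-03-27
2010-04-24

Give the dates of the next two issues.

Every date is a Saturday; gaps 28, 35, 28, 28, 28 days.
Each is the last Saturday of its month (at least one falls on the 29th or later, ruling out '4th Saturday').
May 2010 ends with Saturday 2010-05-29.
Last Saturday of June 2010: 2010-06-26.

2010-05-29, 2010-06-26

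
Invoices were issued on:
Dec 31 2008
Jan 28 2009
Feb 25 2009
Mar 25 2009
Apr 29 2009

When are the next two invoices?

Every date is a Wednesday; gaps 28, 28, 28, 35 days.
Each is the last Wednesday of its month (at least one falls on the 29th or later, ruling out '4th Wednesday').
Last Wednesday of May 2009: May 27 2009.
June 2009 ends with Wednesday Jun 24 2009.

May 27 2009, Jun 24 2009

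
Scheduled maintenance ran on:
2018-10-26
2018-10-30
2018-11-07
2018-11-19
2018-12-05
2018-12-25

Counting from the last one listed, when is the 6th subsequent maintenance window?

2019-07-17

Intervals are 4, 8, 12, 16, 20 days — an arithmetic progression with common difference 4.
Next gap: 24 days. 2018-12-25 + 24 days = 2019-01-18.
Next gap: 28 days. 2019-01-18 + 28 days = 2019-02-15.
Next gap: 32 days. 2019-02-15 + 32 days = 2019-03-19.
Next gap: 36 days. 2019-03-19 + 36 days = 2019-04-24.
Next gap: 40 days. 2019-04-24 + 40 days = 2019-06-03.
Next gap: 44 days. 2019-06-03 + 44 days = 2019-07-17.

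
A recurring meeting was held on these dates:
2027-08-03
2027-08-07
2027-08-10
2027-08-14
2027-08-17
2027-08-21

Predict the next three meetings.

2027-08-24, 2027-08-28, 2027-08-31

Gaps: 4, 3, 4, 3, 4 days — not constant, but cyclic with period 2.
The events fall on every Tuesday and Saturday.
Next Tuesday: 2027-08-24.
The following Saturday is 2027-08-28.
The following Tuesday is 2027-08-31.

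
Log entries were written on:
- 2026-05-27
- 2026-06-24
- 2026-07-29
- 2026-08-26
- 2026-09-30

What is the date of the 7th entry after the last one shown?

2027-04-28

These are Wednesdays with 28, 35, 28, 35-day gaps.
Each is the final Wednesday of its month — 2026-07-29 is past the 28th, so '4th Wednesday' doesn't fit.
Last Wednesday of October 2026: 2026-10-28.
Last Wednesday of November 2026: 2026-11-25.
Last Wednesday of December 2026: 2026-12-30.
Last Wednesday of January 2027: 2027-01-27.
February 2027 ends with Wednesday 2027-02-24.
March 2027 ends with Wednesday 2027-03-31.
April 2027 ends with Wednesday 2027-04-28.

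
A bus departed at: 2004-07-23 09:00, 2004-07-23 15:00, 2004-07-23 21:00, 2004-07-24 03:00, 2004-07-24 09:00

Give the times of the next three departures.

2004-07-24 15:00, 2004-07-24 21:00, 2004-07-25 03:00

Gaps: 6, 6, 6, 6 hours — each event is 6 hours after the previous one.
2004-07-24 09:00 + 6 h = 2004-07-24 15:00.
2004-07-24 15:00 + 6 h = 2004-07-24 21:00.
2004-07-24 21:00 + 6 h = 2004-07-25 03:00.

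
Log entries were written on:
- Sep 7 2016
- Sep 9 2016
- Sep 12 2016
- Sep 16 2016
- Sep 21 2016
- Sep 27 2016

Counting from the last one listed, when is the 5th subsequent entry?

The spacing grows by 1 each time: 2, 3, 4, 5, 6 days.
Next gap: 7 days. Sep 27 2016 + 7 days = Oct 4 2016.
Next gap: 8 days. Oct 4 2016 + 8 days = Oct 12 2016.
Next gap: 9 days. Oct 12 2016 + 9 days = Oct 21 2016.
Next gap: 10 days. Oct 21 2016 + 10 days = Oct 31 2016.
Next gap: 11 days. Oct 31 2016 + 11 days = Nov 11 2016.

Nov 11 2016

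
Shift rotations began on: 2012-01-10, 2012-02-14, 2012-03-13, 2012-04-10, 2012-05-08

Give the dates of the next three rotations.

2012-06-12, 2012-07-10, 2012-08-14

These are Tuesdays at 28- or 35-day spacing (35, 28, 28, 28).
The pattern: 2nd Tuesday of the month.
June 2012 — 2nd Tuesday is 2012-06-12.
July 2012 — 2nd Tuesday is 2012-07-10.
2nd Tuesday of August 2012: 2012-08-14.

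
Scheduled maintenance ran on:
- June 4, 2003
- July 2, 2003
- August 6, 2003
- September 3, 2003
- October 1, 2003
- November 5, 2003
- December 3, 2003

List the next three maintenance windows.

January 7, 2004; February 4, 2004; March 3, 2004

All dates are Wednesdays, 28, 35, 28, 28, 35, 28 days apart.
Specifically, the 1st Wednesday of each month.
1st Wednesday of January 2004: January 7, 2004.
February 2004 — 1st Wednesday is February 4, 2004.
1st Wednesday of March 2004: March 3, 2004.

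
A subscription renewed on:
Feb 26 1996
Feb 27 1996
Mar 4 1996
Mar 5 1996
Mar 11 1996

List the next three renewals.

Mar 12 1996, Mar 18 1996, Mar 19 1996

The gap pattern 1, 6, 1, 6 repeats every 2 events.
These are the Mondays and Tuesdays of each week.
Next Tuesday: Mar 12 1996.
The following Monday is Mar 18 1996.
Next Tuesday: Mar 19 1996.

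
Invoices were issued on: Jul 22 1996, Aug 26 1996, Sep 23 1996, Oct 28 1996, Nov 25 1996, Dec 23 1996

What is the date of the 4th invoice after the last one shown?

These are Mondays at 28- or 35-day spacing (35, 28, 35, 28, 28).
The pattern: 4th Monday of the month.
4th Monday of January 1997: Jan 27 1997.
4th Monday of February 1997: Feb 24 1997.
March 1997 — 4th Monday is Mar 24 1997.
4th Monday of April 1997: Apr 28 1997.

Apr 28 1997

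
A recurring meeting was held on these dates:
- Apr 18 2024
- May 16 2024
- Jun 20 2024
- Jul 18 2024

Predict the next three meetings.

Gaps: 28, 35, 28 days — a mix of 28 and 35. Every date is a Thursday.
Each is the 3rd Thursday of its month.
3rd Thursday of August 2024: Aug 15 2024.
September 2024 — 3rd Thursday is Sep 19 2024.
3rd Thursday of October 2024: Oct 17 2024.

Aug 15 2024, Sep 19 2024, Oct 17 2024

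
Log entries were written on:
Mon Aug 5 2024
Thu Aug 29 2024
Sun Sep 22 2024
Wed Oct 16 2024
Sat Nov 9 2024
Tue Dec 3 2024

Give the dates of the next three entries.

Fri Dec 27 2024, Mon Jan 20 2025, Thu Feb 13 2025

Every event comes 24 days after the last (24, 24, 24, 24, 24).
Tue Dec 3 2024 + 24 days = Fri Dec 27 2024.
Fri Dec 27 2024 + 24 days = Mon Jan 20 2025.
Mon Jan 20 2025 + 24 days = Thu Feb 13 2025.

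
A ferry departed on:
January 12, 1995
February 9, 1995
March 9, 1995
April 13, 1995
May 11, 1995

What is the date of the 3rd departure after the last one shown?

August 10, 1995

Gaps: 28, 28, 35, 28 days — a mix of 28 and 35. Every date is a Thursday.
Each is the 2nd Thursday of its month.
2nd Thursday of June 1995: June 8, 1995.
July 1995 — 2nd Thursday is July 13, 1995.
2nd Thursday of August 1995: August 10, 1995.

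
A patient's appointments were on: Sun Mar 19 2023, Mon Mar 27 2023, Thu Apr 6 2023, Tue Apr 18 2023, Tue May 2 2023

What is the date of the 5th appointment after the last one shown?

Thu Aug 10 2023

Gaps: 8, 10, 12, 14 days — each gap is 2 larger than the previous one.
Next gap: 16 days. Tue May 2 2023 + 16 days = Thu May 18 2023.
Next gap: 18 days. Thu May 18 2023 + 18 days = Mon Jun 5 2023.
Next gap: 20 days. Mon Jun 5 2023 + 20 days = Sun Jun 25 2023.
Next gap: 22 days. Sun Jun 25 2023 + 22 days = Mon Jul 17 2023.
Next gap: 24 days. Mon Jul 17 2023 + 24 days = Thu Aug 10 2023.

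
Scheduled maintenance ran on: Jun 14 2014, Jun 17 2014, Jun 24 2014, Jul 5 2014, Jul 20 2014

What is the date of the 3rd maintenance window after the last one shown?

Sep 27 2014

Gaps: 3, 7, 11, 15 days — each gap is 4 larger than the previous one.
Next gap: 19 days. Jul 20 2014 + 19 days = Aug 8 2014.
Next gap: 23 days. Aug 8 2014 + 23 days = Aug 31 2014.
Next gap: 27 days. Aug 31 2014 + 27 days = Sep 27 2014.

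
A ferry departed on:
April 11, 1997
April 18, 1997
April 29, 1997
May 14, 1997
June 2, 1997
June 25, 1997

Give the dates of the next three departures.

Intervals are 7, 11, 15, 19, 23 days — an arithmetic progression with common difference 4.
Next gap: 27 days. June 25, 1997 + 27 days = July 22, 1997.
Next gap: 31 days. July 22, 1997 + 31 days = August 22, 1997.
Next gap: 35 days. August 22, 1997 + 35 days = September 26, 1997.

July 22, 1997; August 22, 1997; September 26, 1997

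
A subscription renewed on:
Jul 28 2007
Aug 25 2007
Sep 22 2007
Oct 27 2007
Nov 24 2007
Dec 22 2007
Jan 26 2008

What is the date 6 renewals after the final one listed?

All dates are Saturdays, 28, 28, 35, 28, 28, 35 days apart.
Specifically, the 4th Saturday of each month.
February 2008 — 4th Saturday is Feb 23 2008.
4th Saturday of March 2008: Mar 22 2008.
4th Saturday of April 2008: Apr 26 2008.
4th Saturday of May 2008: May 24 2008.
4th Saturday of June 2008: Jun 28 2008.
4th Saturday of July 2008: Jul 26 2008.

Jul 26 2008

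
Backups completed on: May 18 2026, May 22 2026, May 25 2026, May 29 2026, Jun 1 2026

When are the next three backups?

Jun 5 2026, Jun 8 2026, Jun 12 2026

Gaps: 4, 3, 4, 3 days — not constant, but cyclic with period 2.
The events fall on every Monday and Friday.
Next Friday: Jun 5 2026.
Next Monday: Jun 8 2026.
The following Friday is Jun 12 2026.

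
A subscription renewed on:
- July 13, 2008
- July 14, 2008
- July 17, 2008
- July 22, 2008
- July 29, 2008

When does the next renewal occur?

August 7, 2008

Intervals are 1, 3, 5, 7 days — an arithmetic progression with common difference 2.
Next gap: 9 days. July 29, 2008 + 9 days = August 7, 2008.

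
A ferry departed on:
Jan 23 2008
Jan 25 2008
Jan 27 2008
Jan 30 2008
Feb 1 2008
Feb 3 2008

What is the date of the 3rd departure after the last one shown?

Every event lands on a Wednesday or Friday or Sunday (gaps cycle 2, 2, 3, 2, 2).
So the schedule is: every Wednesday, Friday and Sunday.
Next Wednesday: Feb 6 2008.
The following Friday is Feb 8 2008.
The following Sunday is Feb 10 2008.

Feb 10 2008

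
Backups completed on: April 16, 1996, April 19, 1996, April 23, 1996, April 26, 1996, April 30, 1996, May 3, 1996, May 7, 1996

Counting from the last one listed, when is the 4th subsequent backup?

Every event lands on a Tuesday or Friday (gaps cycle 3, 4, 3, 4, 3, 4).
So the schedule is: every Tuesday and Friday.
The following Friday is May 10, 1996.
Next Tuesday: May 14, 1996.
Next Friday: May 17, 1996.
The following Tuesday is May 21, 1996.

May 21, 1996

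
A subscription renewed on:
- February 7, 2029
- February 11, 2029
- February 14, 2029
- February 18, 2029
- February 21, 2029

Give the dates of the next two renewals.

February 25, 2029; February 28, 2029

Gaps: 4, 3, 4, 3 days — not constant, but cyclic with period 2.
The events fall on every Wednesday and Sunday.
The following Sunday is February 25, 2029.
The following Wednesday is February 28, 2029.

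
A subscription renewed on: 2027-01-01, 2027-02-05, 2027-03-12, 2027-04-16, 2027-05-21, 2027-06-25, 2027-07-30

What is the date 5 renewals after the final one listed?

2028-01-21

Gaps between consecutive events: 35, 35, 35, 35, 35, 35 days — a constant 35-day interval.
2027-07-30 + 35 days = 2027-09-03.
2027-09-03 + 35 days = 2027-10-08.
2027-10-08 + 35 days = 2027-11-12.
2027-11-12 + 35 days = 2027-12-17.
2027-12-17 + 35 days = 2028-01-21.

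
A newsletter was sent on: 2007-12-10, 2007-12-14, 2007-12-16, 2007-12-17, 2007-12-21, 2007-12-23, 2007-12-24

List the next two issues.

Every event lands on a Monday or Friday or Sunday (gaps cycle 4, 2, 1, 4, 2, 1).
So the schedule is: every Monday, Friday and Sunday.
The following Friday is 2007-12-28.
The following Sunday is 2007-12-30.

2007-12-28, 2007-12-30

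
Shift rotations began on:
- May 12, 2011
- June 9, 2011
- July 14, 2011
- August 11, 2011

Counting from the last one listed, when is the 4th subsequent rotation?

December 8, 2011

Gaps: 28, 35, 28 days — a mix of 28 and 35. Every date is a Thursday.
Each is the 2nd Thursday of its month.
2nd Thursday of September 2011: September 8, 2011.
2nd Thursday of October 2011: October 13, 2011.
2nd Thursday of November 2011: November 10, 2011.
2nd Thursday of December 2011: December 8, 2011.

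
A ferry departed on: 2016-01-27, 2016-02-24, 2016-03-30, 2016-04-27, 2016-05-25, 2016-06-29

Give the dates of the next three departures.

2016-07-27, 2016-08-31, 2016-09-28

All Wednesdays; the gaps (28, 35, 28, 28, 35) vary with month length.
This is the last Wednesday of each month.
July 2016 ends with Wednesday 2016-07-27.
August 2016 ends with Wednesday 2016-08-31.
Last Wednesday of September 2016: 2016-09-28.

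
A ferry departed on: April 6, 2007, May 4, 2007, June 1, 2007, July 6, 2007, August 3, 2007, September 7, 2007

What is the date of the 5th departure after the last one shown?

February 1, 2008

These are Fridays at 28- or 35-day spacing (28, 28, 35, 28, 35).
The pattern: 1st Friday of the month.
1st Friday of October 2007: October 5, 2007.
November 2007 — 1st Friday is November 2, 2007.
1st Friday of December 2007: December 7, 2007.
January 2008 — 1st Friday is January 4, 2008.
February 2008 — 1st Friday is February 1, 2008.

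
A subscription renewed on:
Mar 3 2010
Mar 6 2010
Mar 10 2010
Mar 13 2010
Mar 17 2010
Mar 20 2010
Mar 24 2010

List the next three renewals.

The gap pattern 3, 4, 3, 4, 3, 4 repeats every 2 events.
These are the Wednesdays and Saturdays of each week.
The following Saturday is Mar 27 2010.
The following Wednesday is Mar 31 2010.
The following Saturday is Apr 3 2010.

Mar 27 2010, Mar 31 2010, Apr 3 2010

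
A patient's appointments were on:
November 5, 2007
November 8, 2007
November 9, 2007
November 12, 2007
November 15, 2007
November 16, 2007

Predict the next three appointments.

The gap pattern 3, 1, 3, 3, 1 repeats every 3 events.
These are the Mondays, Thursdays and Fridays of each week.
The following Monday is November 19, 2007.
The following Thursday is November 22, 2007.
Next Friday: November 23, 2007.

November 19, 2007; November 22, 2007; November 23, 2007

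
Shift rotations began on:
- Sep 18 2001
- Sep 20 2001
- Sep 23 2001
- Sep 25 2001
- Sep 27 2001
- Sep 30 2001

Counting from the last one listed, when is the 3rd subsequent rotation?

Every event lands on a Tuesday or Thursday or Sunday (gaps cycle 2, 3, 2, 2, 3).
So the schedule is: every Tuesday, Thursday and Sunday.
Next Tuesday: Oct 2 2001.
Next Thursday: Oct 4 2001.
The following Sunday is Oct 7 2001.

Oct 7 2001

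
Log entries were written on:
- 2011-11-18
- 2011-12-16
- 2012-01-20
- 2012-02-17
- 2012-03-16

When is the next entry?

2012-04-20

Gaps: 28, 35, 28, 28 days — a mix of 28 and 35. Every date is a Friday.
Each is the 3rd Friday of its month.
3rd Friday of April 2012: 2012-04-20.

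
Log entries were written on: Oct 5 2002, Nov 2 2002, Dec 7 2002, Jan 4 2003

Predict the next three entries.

Feb 1 2003, Mar 1 2003, Apr 5 2003

Gaps: 28, 35, 28 days — a mix of 28 and 35. Every date is a Saturday.
Each is the 1st Saturday of its month.
1st Saturday of February 2003: Feb 1 2003.
1st Saturday of March 2003: Mar 1 2003.
April 2003 — 1st Saturday is Apr 5 2003.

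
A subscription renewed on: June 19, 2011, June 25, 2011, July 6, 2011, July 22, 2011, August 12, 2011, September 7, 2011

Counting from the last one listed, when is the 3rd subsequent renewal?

Intervals are 6, 11, 16, 21, 26 days — an arithmetic progression with common difference 5.
Next gap: 31 days. September 7, 2011 + 31 days = October 8, 2011.
Next gap: 36 days. October 8, 2011 + 36 days = November 13, 2011.
Next gap: 41 days. November 13, 2011 + 41 days = December 24, 2011.

December 24, 2011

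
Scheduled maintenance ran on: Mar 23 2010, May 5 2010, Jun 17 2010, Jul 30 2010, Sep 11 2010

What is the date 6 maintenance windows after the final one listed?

May 27 2011

The spacing is 43, 43, 43, 43 days — always 43 days.
Sep 11 2010 + 43 days = Oct 24 2010.
Oct 24 2010 + 43 days = Dec 6 2010.
Dec 6 2010 + 43 days = Jan 18 2011.
Jan 18 2011 + 43 days = Mar 2 2011.
Mar 2 2011 + 43 days = Apr 14 2011.
Apr 14 2011 + 43 days = May 27 2011.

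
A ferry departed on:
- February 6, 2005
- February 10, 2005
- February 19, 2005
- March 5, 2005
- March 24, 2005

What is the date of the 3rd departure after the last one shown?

Gaps: 4, 9, 14, 19 days — each gap is 5 larger than the previous one.
Next gap: 24 days. March 24, 2005 + 24 days = April 17, 2005.
Next gap: 29 days. April 17, 2005 + 29 days = May 16, 2005.
Next gap: 34 days. May 16, 2005 + 34 days = June 19, 2005.

June 19, 2005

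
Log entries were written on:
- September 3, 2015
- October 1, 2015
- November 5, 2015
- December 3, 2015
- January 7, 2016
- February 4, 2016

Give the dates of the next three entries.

March 3, 2016; April 7, 2016; May 5, 2016

All dates are Thursdays, 28, 35, 28, 35, 28 days apart.
Specifically, the 1st Thursday of each month.
1st Thursday of March 2016: March 3, 2016.
April 2016 — 1st Thursday is April 7, 2016.
May 2016 — 1st Thursday is May 5, 2016.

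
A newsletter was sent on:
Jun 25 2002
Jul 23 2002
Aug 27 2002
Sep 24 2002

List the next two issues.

Oct 22 2002, Nov 26 2002

These are Tuesdays at 28- or 35-day spacing (28, 35, 28).
The pattern: 4th Tuesday of the month.
October 2002 — 4th Tuesday is Oct 22 2002.
4th Tuesday of November 2002: Nov 26 2002.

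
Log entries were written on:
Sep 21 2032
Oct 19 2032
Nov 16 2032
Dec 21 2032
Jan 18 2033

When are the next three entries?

Feb 15 2033, Mar 15 2033, Apr 19 2033

All dates are Tuesdays, 28, 28, 35, 28 days apart.
Specifically, the 3rd Tuesday of each month.
February 2033 — 3rd Tuesday is Feb 15 2033.
March 2033 — 3rd Tuesday is Mar 15 2033.
April 2033 — 3rd Tuesday is Apr 19 2033.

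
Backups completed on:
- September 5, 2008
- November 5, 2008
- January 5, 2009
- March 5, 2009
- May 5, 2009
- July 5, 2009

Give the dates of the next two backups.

Gaps: 61, 61, 59, 61, 61 days — not constant. Every event is on the 5th of the month.
Pattern: the 5th of every 2 months.
September 2009: September 5, 2009.
Next: November 2009 → November 5, 2009.

September 5, 2009; November 5, 2009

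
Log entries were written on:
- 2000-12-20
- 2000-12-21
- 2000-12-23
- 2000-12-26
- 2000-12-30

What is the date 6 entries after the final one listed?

Intervals are 1, 2, 3, 4 days — an arithmetic progression with common difference 1.
Next gap: 5 days. 2000-12-30 + 5 days = 2001-01-04.
Next gap: 6 days. 2001-01-04 + 6 days = 2001-01-10.
Next gap: 7 days. 2001-01-10 + 7 days = 2001-01-17.
Next gap: 8 days. 2001-01-17 + 8 days = 2001-01-25.
Next gap: 9 days. 2001-01-25 + 9 days = 2001-02-03.
Next gap: 10 days. 2001-02-03 + 10 days = 2001-02-13.

2001-02-13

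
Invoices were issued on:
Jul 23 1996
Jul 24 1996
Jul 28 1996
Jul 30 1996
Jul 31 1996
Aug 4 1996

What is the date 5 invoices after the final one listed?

Every event lands on a Tuesday or Wednesday or Sunday (gaps cycle 1, 4, 2, 1, 4).
So the schedule is: every Tuesday, Wednesday and Sunday.
Next Tuesday: Aug 6 1996.
The following Wednesday is Aug 7 1996.
The following Sunday is Aug 11 1996.
Next Tuesday: Aug 13 1996.
Next Wednesday: Aug 14 1996.

Aug 14 1996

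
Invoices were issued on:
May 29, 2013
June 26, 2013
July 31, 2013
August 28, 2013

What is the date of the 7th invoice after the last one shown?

All Wednesdays; the gaps (28, 35, 28) vary with month length.
This is the last Wednesday of each month.
September 2013 ends with Wednesday September 25, 2013.
October 2013 ends with Wednesday October 30, 2013.
November 2013 ends with Wednesday November 27, 2013.
Last Wednesday of December 2013: December 25, 2013.
January 2014 ends with Wednesday January 29, 2014.
Last Wednesday of February 2014: February 26, 2014.
March 2014 ends with Wednesday March 26, 2014.

March 26, 2014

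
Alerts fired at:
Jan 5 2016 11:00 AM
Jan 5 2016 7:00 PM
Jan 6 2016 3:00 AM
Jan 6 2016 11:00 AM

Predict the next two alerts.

Jan 6 2016 7:00 PM, Jan 7 2016 3:00 AM

Gaps: 8, 8, 8 hours — each event is 8 hours after the previous one.
Jan 6 2016 11:00 AM + 8 h = Jan 6 2016 7:00 PM.
Jan 6 2016 7:00 PM + 8 h = Jan 7 2016 3:00 AM.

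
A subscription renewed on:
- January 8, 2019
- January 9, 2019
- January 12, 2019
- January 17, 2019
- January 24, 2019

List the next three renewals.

Gaps: 1, 3, 5, 7 days — each gap is 2 larger than the previous one.
Next gap: 9 days. January 24, 2019 + 9 days = February 2, 2019.
Next gap: 11 days. February 2, 2019 + 11 days = February 13, 2019.
Next gap: 13 days. February 13, 2019 + 13 days = February 26, 2019.

February 2, 2019; February 13, 2019; February 26, 2019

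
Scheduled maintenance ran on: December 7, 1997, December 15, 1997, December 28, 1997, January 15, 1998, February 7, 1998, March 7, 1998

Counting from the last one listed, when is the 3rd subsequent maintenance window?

The spacing grows by 5 each time: 8, 13, 18, 23, 28 days.
Next gap: 33 days. March 7, 1998 + 33 days = April 9, 1998.
Next gap: 38 days. April 9, 1998 + 38 days = May 17, 1998.
Next gap: 43 days. May 17, 1998 + 43 days = June 29, 1998.

June 29, 1998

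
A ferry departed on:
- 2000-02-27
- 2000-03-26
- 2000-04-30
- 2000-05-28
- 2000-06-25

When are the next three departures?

All Sundays; the gaps (28, 35, 28, 28) vary with month length.
This is the last Sunday of each month.
July 2000 ends with Sunday 2000-07-30.
Last Sunday of August 2000: 2000-08-27.
September 2000 ends with Sunday 2000-09-24.

2000-07-30, 2000-08-27, 2000-09-24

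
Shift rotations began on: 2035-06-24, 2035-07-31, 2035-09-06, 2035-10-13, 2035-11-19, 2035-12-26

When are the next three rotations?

Every event comes 37 days after the last (37, 37, 37, 37, 37).
2035-12-26 + 37 days = 2036-02-01.
2036-02-01 + 37 days = 2036-03-09.
2036-03-09 + 37 days = 2036-04-15.

2036-02-01, 2036-03-09, 2036-04-15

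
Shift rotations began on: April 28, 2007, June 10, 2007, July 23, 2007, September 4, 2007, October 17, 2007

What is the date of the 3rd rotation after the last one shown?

February 23, 2008

Gaps between consecutive events: 43, 43, 43, 43 days — a constant 43-day interval.
October 17, 2007 + 43 days = November 29, 2007.
November 29, 2007 + 43 days = January 11, 2008.
January 11, 2008 + 43 days = February 23, 2008.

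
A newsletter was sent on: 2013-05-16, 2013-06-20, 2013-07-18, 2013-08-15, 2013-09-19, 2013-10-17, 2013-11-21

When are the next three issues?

All dates are Thursdays, 35, 28, 28, 35, 28, 35 days apart.
Specifically, the 3rd Thursday of each month.
December 2013 — 3rd Thursday is 2013-12-19.
3rd Thursday of January 2014: 2014-01-16.
February 2014 — 3rd Thursday is 2014-02-20.

2013-12-19, 2014-01-16, 2014-02-20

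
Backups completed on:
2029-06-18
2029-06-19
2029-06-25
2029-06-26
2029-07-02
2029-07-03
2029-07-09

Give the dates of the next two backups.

2029-07-10, 2029-07-16

The gap pattern 1, 6, 1, 6, 1, 6 repeats every 2 events.
These are the Mondays and Tuesdays of each week.
Next Tuesday: 2029-07-10.
The following Monday is 2029-07-16.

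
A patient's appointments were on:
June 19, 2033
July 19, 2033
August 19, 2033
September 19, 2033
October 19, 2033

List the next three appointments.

November 19, 2033; December 19, 2033; January 19, 2034

The day-of-month is always 19 (30, 31, 31, 30 days between events).
So this recurs on the 19th of each month.
November 2033: November 19, 2033.
Next: December 2033 → December 19, 2033.
Next: January 2034 → January 19, 2034.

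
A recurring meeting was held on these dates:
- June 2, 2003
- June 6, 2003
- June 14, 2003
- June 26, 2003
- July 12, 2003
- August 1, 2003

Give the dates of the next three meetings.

Gaps: 4, 8, 12, 16, 20 days — each gap is 4 larger than the previous one.
Next gap: 24 days. August 1, 2003 + 24 days = August 25, 2003.
Next gap: 28 days. August 25, 2003 + 28 days = September 22, 2003.
Next gap: 32 days. September 22, 2003 + 32 days = October 24, 2003.

August 25, 2003; September 22, 2003; October 24, 2003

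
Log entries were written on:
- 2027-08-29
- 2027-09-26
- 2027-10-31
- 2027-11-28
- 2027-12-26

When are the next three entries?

These are Sundays with 28, 35, 28, 28-day gaps.
Each is the final Sunday of its month — 2027-08-29 is past the 28th, so '4th Sunday' doesn't fit.
January 2028 ends with Sunday 2028-01-30.
Last Sunday of February 2028: 2028-02-27.
March 2028 ends with Sunday 2028-03-26.

2028-01-30, 2028-02-27, 2028-03-26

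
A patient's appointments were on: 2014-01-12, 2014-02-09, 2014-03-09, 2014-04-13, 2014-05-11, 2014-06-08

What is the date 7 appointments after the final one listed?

2015-01-11

These are Sundays at 28- or 35-day spacing (28, 28, 35, 28, 28).
The pattern: 2nd Sunday of the month.
July 2014 — 2nd Sunday is 2014-07-13.
2nd Sunday of August 2014: 2014-08-10.
September 2014 — 2nd Sunday is 2014-09-14.
2nd Sunday of October 2014: 2014-10-12.
2nd Sunday of November 2014: 2014-11-09.
2nd Sunday of December 2014: 2014-12-14.
January 2015 — 2nd Sunday is 2015-01-11.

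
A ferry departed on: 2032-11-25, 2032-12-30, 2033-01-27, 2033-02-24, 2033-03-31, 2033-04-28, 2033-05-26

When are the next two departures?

These are Thursdays with 35, 28, 28, 35, 28, 28-day gaps.
Each is the final Thursday of its month — 2032-12-30 is past the 28th, so '4th Thursday' doesn't fit.
June 2033 ends with Thursday 2033-06-30.
July 2033 ends with Thursday 2033-07-28.

2033-06-30, 2033-07-28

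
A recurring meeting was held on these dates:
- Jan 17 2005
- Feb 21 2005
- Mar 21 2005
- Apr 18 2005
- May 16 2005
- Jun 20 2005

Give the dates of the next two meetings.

Gaps: 35, 28, 28, 28, 35 days — a mix of 28 and 35. Every date is a Monday.
Each is the 3rd Monday of its month.
3rd Monday of July 2005: Jul 18 2005.
August 2005 — 3rd Monday is Aug 15 2005.

Jul 18 2005, Aug 15 2005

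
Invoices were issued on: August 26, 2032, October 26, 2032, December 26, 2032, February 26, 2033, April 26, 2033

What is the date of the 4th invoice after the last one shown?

December 26, 2033

Each date is the 26th; the gaps (61, 61, 62, 59) track the month lengths.
The rule is the 26th of every 2 months.
June 2033: June 26, 2033.
Next: August 2033 → August 26, 2033.
October 2033: October 26, 2033.
Next: December 2033 → December 26, 2033.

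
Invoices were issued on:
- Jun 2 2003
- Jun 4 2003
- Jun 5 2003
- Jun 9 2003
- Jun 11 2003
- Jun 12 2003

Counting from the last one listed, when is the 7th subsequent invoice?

Jun 30 2003

The gap pattern 2, 1, 4, 2, 1 repeats every 3 events.
These are the Mondays, Wednesdays and Thursdays of each week.
The following Monday is Jun 16 2003.
Next Wednesday: Jun 18 2003.
The following Thursday is Jun 19 2003.
Next Monday: Jun 23 2003.
The following Wednesday is Jun 25 2003.
Next Thursday: Jun 26 2003.
Next Monday: Jun 30 2003.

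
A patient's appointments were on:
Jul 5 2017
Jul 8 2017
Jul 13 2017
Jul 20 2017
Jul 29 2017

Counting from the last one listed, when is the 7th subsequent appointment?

Nov 25 2017

Gaps: 3, 5, 7, 9 days — each gap is 2 larger than the previous one.
Next gap: 11 days. Jul 29 2017 + 11 days = Aug 9 2017.
Next gap: 13 days. Aug 9 2017 + 13 days = Aug 22 2017.
Next gap: 15 days. Aug 22 2017 + 15 days = Sep 6 2017.
Next gap: 17 days. Sep 6 2017 + 17 days = Sep 23 2017.
Next gap: 19 days. Sep 23 2017 + 19 days = Oct 12 2017.
Next gap: 21 days. Oct 12 2017 + 21 days = Nov 2 2017.
Next gap: 23 days. Nov 2 2017 + 23 days = Nov 25 2017.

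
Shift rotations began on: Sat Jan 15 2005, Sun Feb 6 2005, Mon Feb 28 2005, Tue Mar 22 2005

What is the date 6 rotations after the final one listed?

The spacing is 22, 22, 22 days — always 22 days.
Tue Mar 22 2005 + 22 days = Wed Apr 13 2005.
Wed Apr 13 2005 + 22 days = Thu May 5 2005.
Thu May 5 2005 + 22 days = Fri May 27 2005.
Fri May 27 2005 + 22 days = Sat Jun 18 2005.
Sat Jun 18 2005 + 22 days = Sun Jul 10 2005.
Sun Jul 10 2005 + 22 days = Mon Aug 1 2005.

Mon Aug 1 2005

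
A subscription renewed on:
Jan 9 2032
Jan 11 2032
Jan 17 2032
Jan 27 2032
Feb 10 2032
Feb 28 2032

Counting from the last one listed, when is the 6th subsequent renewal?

Sep 7 2032

The spacing grows by 4 each time: 2, 6, 10, 14, 18 days.
Next gap: 22 days. Feb 28 2032 + 22 days = Mar 21 2032.
Next gap: 26 days. Mar 21 2032 + 26 days = Apr 16 2032.
Next gap: 30 days. Apr 16 2032 + 30 days = May 16 2032.
Next gap: 34 days. May 16 2032 + 34 days = Jun 19 2032.
Next gap: 38 days. Jun 19 2032 + 38 days = Jul 27 2032.
Next gap: 42 days. Jul 27 2032 + 42 days = Sep 7 2032.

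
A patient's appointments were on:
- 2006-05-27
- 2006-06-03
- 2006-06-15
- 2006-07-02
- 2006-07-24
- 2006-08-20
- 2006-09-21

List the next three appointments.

The spacing grows by 5 each time: 7, 12, 17, 22, 27, 32 days.
Next gap: 37 days. 2006-09-21 + 37 days = 2006-10-28.
Next gap: 42 days. 2006-10-28 + 42 days = 2006-12-09.
Next gap: 47 days. 2006-12-09 + 47 days = 2007-01-25.

2006-10-28, 2006-12-09, 2007-01-25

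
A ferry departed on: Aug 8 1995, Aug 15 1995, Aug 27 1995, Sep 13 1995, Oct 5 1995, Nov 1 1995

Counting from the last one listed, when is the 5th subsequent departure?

May 29 1996

Gaps: 7, 12, 17, 22, 27 days — each gap is 5 larger than the previous one.
Next gap: 32 days. Nov 1 1995 + 32 days = Dec 3 1995.
Next gap: 37 days. Dec 3 1995 + 37 days = Jan 9 1996.
Next gap: 42 days. Jan 9 1996 + 42 days = Feb 20 1996.
Next gap: 47 days. Feb 20 1996 + 47 days = Apr 7 1996.
Next gap: 52 days. Apr 7 1996 + 52 days = May 29 1996.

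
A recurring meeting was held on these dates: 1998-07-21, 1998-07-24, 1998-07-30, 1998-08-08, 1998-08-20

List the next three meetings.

Gaps: 3, 6, 9, 12 days — each gap is 3 larger than the previous one.
Next gap: 15 days. 1998-08-20 + 15 days = 1998-09-04.
Next gap: 18 days. 1998-09-04 + 18 days = 1998-09-22.
Next gap: 21 days. 1998-09-22 + 21 days = 1998-10-13.

1998-09-04, 1998-09-22, 1998-10-13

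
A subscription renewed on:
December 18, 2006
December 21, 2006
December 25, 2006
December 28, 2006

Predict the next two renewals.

January 1, 2007; January 4, 2007

Every event lands on a Monday or Thursday (gaps cycle 3, 4, 3).
So the schedule is: every Monday and Thursday.
The following Monday is January 1, 2007.
Next Thursday: January 4, 2007.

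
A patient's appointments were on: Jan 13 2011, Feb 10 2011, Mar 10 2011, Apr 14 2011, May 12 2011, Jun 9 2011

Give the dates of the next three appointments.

These are Thursdays at 28- or 35-day spacing (28, 28, 35, 28, 28).
The pattern: 2nd Thursday of the month.
2nd Thursday of July 2011: Jul 14 2011.
2nd Thursday of August 2011: Aug 11 2011.
September 2011 — 2nd Thursday is Sep 8 2011.

Jul 14 2011, Aug 11 2011, Sep 8 2011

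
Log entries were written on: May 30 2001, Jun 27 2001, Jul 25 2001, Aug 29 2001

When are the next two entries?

All Wednesdays; the gaps (28, 28, 35) vary with month length.
This is the last Wednesday of each month.
Last Wednesday of September 2001: Sep 26 2001.
Last Wednesday of October 2001: Oct 31 2001.

Sep 26 2001, Oct 31 2001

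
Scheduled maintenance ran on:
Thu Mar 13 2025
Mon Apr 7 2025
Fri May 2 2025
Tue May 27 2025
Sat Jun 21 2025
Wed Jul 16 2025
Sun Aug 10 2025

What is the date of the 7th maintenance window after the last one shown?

Gaps between consecutive events: 25, 25, 25, 25, 25, 25 days — a constant 25-day interval.
Sun Aug 10 2025 + 25 days = Thu Sep 4 2025.
Thu Sep 4 2025 + 25 days = Mon Sep 29 2025.
Mon Sep 29 2025 + 25 days = Fri Oct 24 2025.
Fri Oct 24 2025 + 25 days = Tue Nov 18 2025.
Tue Nov 18 2025 + 25 days = Sat Dec 13 2025.
Sat Dec 13 2025 + 25 days = Wed Jan 7 2026.
Wed Jan 7 2026 + 25 days = Sun Feb 1 2026.

Sun Feb 1 2026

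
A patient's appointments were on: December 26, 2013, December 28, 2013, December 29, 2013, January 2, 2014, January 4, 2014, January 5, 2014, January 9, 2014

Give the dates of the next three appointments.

January 11, 2014; January 12, 2014; January 16, 2014

Gaps: 2, 1, 4, 2, 1, 4 days — not constant, but cyclic with period 3.
The events fall on every Thursday, Saturday and Sunday.
Next Saturday: January 11, 2014.
Next Sunday: January 12, 2014.
Next Thursday: January 16, 2014.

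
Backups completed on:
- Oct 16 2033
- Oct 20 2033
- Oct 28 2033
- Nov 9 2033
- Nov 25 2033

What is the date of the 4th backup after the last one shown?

The spacing grows by 4 each time: 4, 8, 12, 16 days.
Next gap: 20 days. Nov 25 2033 + 20 days = Dec 15 2033.
Next gap: 24 days. Dec 15 2033 + 24 days = Jan 8 2034.
Next gap: 28 days. Jan 8 2034 + 28 days = Feb 5 2034.
Next gap: 32 days. Feb 5 2034 + 32 days = Mar 9 2034.

Mar 9 2034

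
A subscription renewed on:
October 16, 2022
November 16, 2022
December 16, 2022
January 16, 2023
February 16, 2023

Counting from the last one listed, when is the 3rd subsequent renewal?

May 16, 2023

Each date is the 16th; the gaps (31, 30, 31, 31) track the month lengths.
The rule is the 16th of each month.
Next: March 2023 → March 16, 2023.
April 2023: April 16, 2023.
Next: May 2023 → May 16, 2023.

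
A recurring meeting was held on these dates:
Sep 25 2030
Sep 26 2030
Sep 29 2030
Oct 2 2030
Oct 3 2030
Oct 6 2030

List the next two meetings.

Oct 9 2030, Oct 10 2030

Gaps: 1, 3, 3, 1, 3 days — not constant, but cyclic with period 3.
The events fall on every Wednesday, Thursday and Sunday.
Next Wednesday: Oct 9 2030.
The following Thursday is Oct 10 2030.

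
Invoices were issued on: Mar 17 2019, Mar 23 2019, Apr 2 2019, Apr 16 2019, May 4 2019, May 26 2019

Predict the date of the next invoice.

Jun 21 2019

Intervals are 6, 10, 14, 18, 22 days — an arithmetic progression with common difference 4.
Next gap: 26 days. May 26 2019 + 26 days = Jun 21 2019.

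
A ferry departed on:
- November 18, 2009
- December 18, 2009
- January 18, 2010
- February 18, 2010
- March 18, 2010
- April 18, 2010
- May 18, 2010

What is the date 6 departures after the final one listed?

November 18, 2010

Each date is the 18th; the gaps (30, 31, 31, 28, 31, 30) track the month lengths.
The rule is the 18th of each month.
Next: June 2010 → June 18, 2010.
July 2010: July 18, 2010.
August 2010: August 18, 2010.
September 2010: September 18, 2010.
October 2010: October 18, 2010.
November 2010: November 18, 2010.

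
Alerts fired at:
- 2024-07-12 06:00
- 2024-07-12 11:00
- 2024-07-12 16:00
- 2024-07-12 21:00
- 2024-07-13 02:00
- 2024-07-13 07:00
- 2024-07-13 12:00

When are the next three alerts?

2024-07-13 17:00, 2024-07-13 22:00, 2024-07-14 03:00

Gaps: 5, 5, 5, 5, 5, 5 hours — each event is 5 hours after the previous one.
2024-07-13 12:00 + 5 h = 2024-07-13 17:00.
2024-07-13 17:00 + 5 h = 2024-07-13 22:00.
2024-07-13 22:00 + 5 h = 2024-07-14 03:00.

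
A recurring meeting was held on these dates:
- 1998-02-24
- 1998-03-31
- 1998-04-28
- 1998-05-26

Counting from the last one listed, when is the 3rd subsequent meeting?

All Tuesdays; the gaps (35, 28, 28) vary with month length.
This is the last Tuesday of each month.
June 1998 ends with Tuesday 1998-06-30.
Last Tuesday of July 1998: 1998-07-28.
Last Tuesday of August 1998: 1998-08-25.

1998-08-25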